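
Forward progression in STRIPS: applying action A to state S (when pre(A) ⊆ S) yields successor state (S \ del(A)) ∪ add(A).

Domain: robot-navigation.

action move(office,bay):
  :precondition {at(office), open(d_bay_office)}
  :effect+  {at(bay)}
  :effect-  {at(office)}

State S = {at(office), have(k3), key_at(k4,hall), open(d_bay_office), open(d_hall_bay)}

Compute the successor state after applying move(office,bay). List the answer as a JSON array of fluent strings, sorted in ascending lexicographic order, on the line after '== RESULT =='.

Progress:
  pre ⊆ S: {at(office), open(d_bay_office)} ⊆ S  — applicable
  S \ del = {have(k3), key_at(k4,hall), open(d_bay_office), open(d_hall_bay)}
  ∪ add   = {at(bay), have(k3), key_at(k4,hall), open(d_bay_office), open(d_hall_bay)}

== RESULT ==
["at(bay)", "have(k3)", "key_at(k4,hall)", "open(d_bay_office)", "open(d_hall_bay)"]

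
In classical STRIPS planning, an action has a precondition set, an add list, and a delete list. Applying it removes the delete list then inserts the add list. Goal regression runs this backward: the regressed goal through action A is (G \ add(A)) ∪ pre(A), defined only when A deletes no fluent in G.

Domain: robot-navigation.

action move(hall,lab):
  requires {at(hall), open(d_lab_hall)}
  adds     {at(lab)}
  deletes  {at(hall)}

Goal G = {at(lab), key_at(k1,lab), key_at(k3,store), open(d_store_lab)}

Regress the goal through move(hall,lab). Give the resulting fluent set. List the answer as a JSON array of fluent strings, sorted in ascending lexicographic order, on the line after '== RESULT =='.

Regress:
  G ∩ del = {}  (empty — regression defined)
  G \ add = {at(lab), key_at(k1,lab), key_at(k3,store), open(d_store_lab)} \ {at(lab)} = {key_at(k1,lab), key_at(k3,store), open(d_store_lab)}
  ∪ pre   = {key_at(k1,lab), key_at(k3,store), open(d_store_lab)} ∪ {at(hall), open(d_lab_hall)}
          = {at(hall), key_at(k1,lab), key_at(k3,store), open(d_lab_hall), open(d_store_lab)}

== RESULT ==
["at(hall)", "key_at(k1,lab)", "key_at(k3,store)", "open(d_lab_hall)", "open(d_store_lab)"]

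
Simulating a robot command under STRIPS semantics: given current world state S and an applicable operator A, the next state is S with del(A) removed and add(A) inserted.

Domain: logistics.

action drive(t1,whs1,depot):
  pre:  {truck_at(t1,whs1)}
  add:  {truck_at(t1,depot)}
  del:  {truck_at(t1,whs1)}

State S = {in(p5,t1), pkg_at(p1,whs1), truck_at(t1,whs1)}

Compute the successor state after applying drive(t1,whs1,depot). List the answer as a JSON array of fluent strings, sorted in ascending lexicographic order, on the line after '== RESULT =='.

Compute (S \ del) ∪ add:
  pre ⊆ S: {truck_at(t1,whs1)} ⊆ S  — applicable
  S \ del = {in(p5,t1), pkg_at(p1,whs1)}
  ∪ add   = {in(p5,t1), pkg_at(p1,whs1), truck_at(t1,depot)}

== RESULT ==
["in(p5,t1)", "pkg_at(p1,whs1)", "truck_at(t1,depot)"]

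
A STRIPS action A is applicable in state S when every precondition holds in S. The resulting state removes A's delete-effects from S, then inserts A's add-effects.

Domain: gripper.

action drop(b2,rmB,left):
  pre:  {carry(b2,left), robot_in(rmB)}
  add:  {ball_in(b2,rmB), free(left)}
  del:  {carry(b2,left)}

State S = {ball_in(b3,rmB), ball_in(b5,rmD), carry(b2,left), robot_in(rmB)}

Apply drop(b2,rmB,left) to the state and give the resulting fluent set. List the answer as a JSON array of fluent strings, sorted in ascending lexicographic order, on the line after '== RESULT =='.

Progress:
  pre ⊆ S: {carry(b2,left), robot_in(rmB)} ⊆ S  — applicable
  S \ del = {ball_in(b3,rmB), ball_in(b5,rmD), robot_in(rmB)}
  ∪ add   = {ball_in(b2,rmB), ball_in(b3,rmB), ball_in(b5,rmD), free(left), robot_in(rmB)}

== RESULT ==
["ball_in(b2,rmB)", "ball_in(b3,rmB)", "ball_in(b5,rmD)", "free(left)", "robot_in(rmB)"]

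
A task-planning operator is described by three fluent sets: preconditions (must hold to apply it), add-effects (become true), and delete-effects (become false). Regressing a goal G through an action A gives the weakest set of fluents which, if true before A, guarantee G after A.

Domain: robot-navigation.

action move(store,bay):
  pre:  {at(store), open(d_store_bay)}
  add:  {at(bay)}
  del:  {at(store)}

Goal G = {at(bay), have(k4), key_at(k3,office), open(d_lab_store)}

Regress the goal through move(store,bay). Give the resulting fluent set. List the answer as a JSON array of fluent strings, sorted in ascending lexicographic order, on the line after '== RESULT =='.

Compute (G \ add) ∪ pre:
  G ∩ del = {}  (empty — regression defined)
  G \ add = {at(bay), have(k4), key_at(k3,office), open(d_lab_store)} \ {at(bay)} = {have(k4), key_at(k3,office), open(d_lab_store)}
  ∪ pre   = {have(k4), key_at(k3,office), open(d_lab_store)} ∪ {at(store), open(d_store_bay)}
          = {at(store), have(k4), key_at(k3,office), open(d_lab_store), open(d_store_bay)}

== RESULT ==
["at(store)", "have(k4)", "key_at(k3,office)", "open(d_lab_store)", "open(d_store_bay)"]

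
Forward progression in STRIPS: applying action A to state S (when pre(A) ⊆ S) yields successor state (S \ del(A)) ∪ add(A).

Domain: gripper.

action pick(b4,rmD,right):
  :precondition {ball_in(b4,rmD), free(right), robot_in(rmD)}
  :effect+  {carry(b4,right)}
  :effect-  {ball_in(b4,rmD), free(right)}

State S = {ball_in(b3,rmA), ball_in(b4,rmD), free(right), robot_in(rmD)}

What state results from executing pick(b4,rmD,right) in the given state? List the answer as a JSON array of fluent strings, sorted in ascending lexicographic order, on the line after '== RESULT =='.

Compute (S \ del) ∪ add:
  pre ⊆ S: {ball_in(b4,rmD), free(right), robot_in(rmD)} ⊆ S  — applicable
  S \ del = {ball_in(b3,rmA), robot_in(rmD)}
  ∪ add   = {ball_in(b3,rmA), carry(b4,right), robot_in(rmD)}

== RESULT ==
["ball_in(b3,rmA)", "carry(b4,right)", "robot_in(rmD)"]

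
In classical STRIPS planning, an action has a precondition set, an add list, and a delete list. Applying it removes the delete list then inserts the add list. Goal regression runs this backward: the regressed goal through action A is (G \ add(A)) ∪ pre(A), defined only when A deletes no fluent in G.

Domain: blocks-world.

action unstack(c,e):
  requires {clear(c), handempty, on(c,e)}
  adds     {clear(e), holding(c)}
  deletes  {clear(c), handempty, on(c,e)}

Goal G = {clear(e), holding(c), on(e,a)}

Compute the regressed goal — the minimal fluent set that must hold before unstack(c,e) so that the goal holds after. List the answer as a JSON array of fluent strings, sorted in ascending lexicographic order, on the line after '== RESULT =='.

Regress:
  G ∩ del = {}  (empty — regression defined)
  G \ add = {clear(e), holding(c), on(e,a)} \ {clear(e), holding(c)} = {on(e,a)}
  ∪ pre   = {on(e,a)} ∪ {clear(c), handempty, on(c,e)}
          = {clear(c), handempty, on(c,e), on(e,a)}

== RESULT ==
["clear(c)", "handempty", "on(c,e)", "on(e,a)"]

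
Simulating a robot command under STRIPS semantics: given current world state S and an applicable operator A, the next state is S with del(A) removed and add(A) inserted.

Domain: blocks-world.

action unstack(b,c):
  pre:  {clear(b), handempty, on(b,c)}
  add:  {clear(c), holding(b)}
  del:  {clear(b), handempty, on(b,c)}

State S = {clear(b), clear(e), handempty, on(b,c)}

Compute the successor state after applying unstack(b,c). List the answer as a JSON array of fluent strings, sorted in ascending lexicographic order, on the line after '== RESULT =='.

Compute (S \ del) ∪ add:
  pre ⊆ S: {clear(b), handempty, on(b,c)} ⊆ S  — applicable
  S \ del = {clear(e)}
  ∪ add   = {clear(c), clear(e), holding(b)}

== RESULT ==
["clear(c)", "clear(e)", "holding(b)"]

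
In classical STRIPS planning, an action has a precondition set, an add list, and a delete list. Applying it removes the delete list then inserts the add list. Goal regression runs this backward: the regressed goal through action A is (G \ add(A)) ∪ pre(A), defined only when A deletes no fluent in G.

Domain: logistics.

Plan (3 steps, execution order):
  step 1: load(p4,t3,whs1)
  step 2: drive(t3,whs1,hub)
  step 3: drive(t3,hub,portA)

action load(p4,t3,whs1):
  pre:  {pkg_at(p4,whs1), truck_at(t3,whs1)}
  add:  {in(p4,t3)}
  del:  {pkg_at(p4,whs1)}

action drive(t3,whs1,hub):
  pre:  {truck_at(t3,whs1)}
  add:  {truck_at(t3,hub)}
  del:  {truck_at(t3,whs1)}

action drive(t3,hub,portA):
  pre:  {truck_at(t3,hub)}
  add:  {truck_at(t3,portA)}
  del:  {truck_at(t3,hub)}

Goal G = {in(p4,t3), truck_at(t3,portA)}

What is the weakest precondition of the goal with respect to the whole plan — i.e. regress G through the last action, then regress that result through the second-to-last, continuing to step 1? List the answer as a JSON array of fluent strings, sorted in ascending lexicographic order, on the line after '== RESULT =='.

Regress step by step:
  through step 3 (drive(t3,hub,portA)): drop {truck_at(t3,portA)}, keep {in(p4,t3)}, require {truck_at(t3,hub)}
    → {in(p4,t3), truck_at(t3,hub)}
  through step 2 (drive(t3,whs1,hub)): drop {truck_at(t3,hub)}, keep {in(p4,t3)}, require {truck_at(t3,whs1)}
    → {in(p4,t3), truck_at(t3,whs1)}
  through step 1 (load(p4,t3,whs1)): drop {in(p4,t3)}, keep {truck_at(t3,whs1)}, require {pkg_at(p4,whs1), truck_at(t3,whs1)}
    → {pkg_at(p4,whs1), truck_at(t3,whs1)}

== RESULT ==
["pkg_at(p4,whs1)", "truck_at(t3,whs1)"]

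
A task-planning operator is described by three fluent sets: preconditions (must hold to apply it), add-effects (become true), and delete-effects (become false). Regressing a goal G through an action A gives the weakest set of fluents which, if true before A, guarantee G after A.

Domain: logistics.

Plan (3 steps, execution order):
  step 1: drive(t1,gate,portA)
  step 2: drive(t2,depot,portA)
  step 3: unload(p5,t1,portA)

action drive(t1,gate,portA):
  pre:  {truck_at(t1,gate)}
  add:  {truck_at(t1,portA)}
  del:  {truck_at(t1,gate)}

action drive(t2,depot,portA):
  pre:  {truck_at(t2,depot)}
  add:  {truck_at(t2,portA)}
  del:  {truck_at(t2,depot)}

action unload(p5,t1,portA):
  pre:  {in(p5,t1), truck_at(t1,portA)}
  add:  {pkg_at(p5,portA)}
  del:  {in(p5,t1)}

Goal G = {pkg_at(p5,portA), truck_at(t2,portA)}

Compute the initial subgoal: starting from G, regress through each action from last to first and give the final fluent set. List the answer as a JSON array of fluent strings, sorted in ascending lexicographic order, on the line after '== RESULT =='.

Work backward from the goal:
  through step 3 (unload(p5,t1,portA)): drop {pkg_at(p5,portA)}, keep {truck_at(t2,portA)}, require {in(p5,t1), truck_at(t1,portA)}
    → {in(p5,t1), truck_at(t1,portA), truck_at(t2,portA)}
  through step 2 (drive(t2,depot,portA)): drop {truck_at(t2,portA)}, keep {in(p5,t1), truck_at(t1,portA)}, require {truck_at(t2,depot)}
    → {in(p5,t1), truck_at(t1,portA), truck_at(t2,depot)}
  through step 1 (drive(t1,gate,portA)): drop {truck_at(t1,portA)}, keep {in(p5,t1), truck_at(t2,depot)}, require {truck_at(t1,gate)}
    → {in(p5,t1), truck_at(t1,gate), truck_at(t2,depot)}

== RESULT ==
["in(p5,t1)", "truck_at(t1,gate)", "truck_at(t2,depot)"]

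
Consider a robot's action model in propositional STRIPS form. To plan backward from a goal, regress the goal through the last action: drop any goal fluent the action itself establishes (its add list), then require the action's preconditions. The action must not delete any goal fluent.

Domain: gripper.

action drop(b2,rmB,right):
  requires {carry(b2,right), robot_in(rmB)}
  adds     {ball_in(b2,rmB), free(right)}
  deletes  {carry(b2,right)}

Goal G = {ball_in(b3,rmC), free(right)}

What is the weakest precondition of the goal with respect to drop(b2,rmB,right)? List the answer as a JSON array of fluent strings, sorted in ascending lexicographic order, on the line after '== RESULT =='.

Compute (G \ add) ∪ pre:
  G ∩ del = {}  (empty — regression defined)
  G \ add = {ball_in(b3,rmC), free(right)} \ {ball_in(b2,rmB), free(right)} = {ball_in(b3,rmC)}
  ∪ pre   = {ball_in(b3,rmC)} ∪ {carry(b2,right), robot_in(rmB)}
          = {ball_in(b3,rmC), carry(b2,right), robot_in(rmB)}

== RESULT ==
["ball_in(b3,rmC)", "carry(b2,right)", "robot_in(rmB)"]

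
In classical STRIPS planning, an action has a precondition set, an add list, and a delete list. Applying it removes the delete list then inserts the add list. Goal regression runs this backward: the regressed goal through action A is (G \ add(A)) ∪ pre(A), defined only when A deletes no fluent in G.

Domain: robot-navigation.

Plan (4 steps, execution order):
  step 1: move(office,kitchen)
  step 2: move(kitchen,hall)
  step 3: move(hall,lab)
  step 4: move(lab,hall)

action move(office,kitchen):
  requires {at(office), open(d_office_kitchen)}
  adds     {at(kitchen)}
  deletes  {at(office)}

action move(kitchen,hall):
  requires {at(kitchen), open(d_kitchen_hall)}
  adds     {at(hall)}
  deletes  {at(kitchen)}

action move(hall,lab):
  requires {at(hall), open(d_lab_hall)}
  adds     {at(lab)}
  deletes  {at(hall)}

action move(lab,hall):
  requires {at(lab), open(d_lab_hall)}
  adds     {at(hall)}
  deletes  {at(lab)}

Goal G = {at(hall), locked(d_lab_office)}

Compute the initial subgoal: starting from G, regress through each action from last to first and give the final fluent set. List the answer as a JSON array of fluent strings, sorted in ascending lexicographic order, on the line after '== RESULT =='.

Regress step by step:
  through step 4 (move(lab,hall)): drop {at(hall)}, keep {locked(d_lab_office)}, require {at(lab), open(d_lab_hall)}
    → {at(lab), locked(d_lab_office), open(d_lab_hall)}
  through step 3 (move(hall,lab)): drop {at(lab)}, keep {locked(d_lab_office), open(d_lab_hall)}, require {at(hall), open(d_lab_hall)}
    → {at(hall), locked(d_lab_office), open(d_lab_hall)}
  through step 2 (move(kitchen,hall)): drop {at(hall)}, keep {locked(d_lab_office), open(d_lab_hall)}, require {at(kitchen), open(d_kitchen_hall)}
    → {at(kitchen), locked(d_lab_office), open(d_kitchen_hall), open(d_lab_hall)}
  through step 1 (move(office,kitchen)): drop {at(kitchen)}, keep {locked(d_lab_office), open(d_kitchen_hall), open(d_lab_hall)}, require {at(office), open(d_office_kitchen)}
    → {at(office), locked(d_lab_office), open(d_kitchen_hall), open(d_lab_hall), open(d_office_kitchen)}

== RESULT ==
["at(office)", "locked(d_lab_office)", "open(d_kitchen_hall)", "open(d_lab_hall)", "open(d_office_kitchen)"]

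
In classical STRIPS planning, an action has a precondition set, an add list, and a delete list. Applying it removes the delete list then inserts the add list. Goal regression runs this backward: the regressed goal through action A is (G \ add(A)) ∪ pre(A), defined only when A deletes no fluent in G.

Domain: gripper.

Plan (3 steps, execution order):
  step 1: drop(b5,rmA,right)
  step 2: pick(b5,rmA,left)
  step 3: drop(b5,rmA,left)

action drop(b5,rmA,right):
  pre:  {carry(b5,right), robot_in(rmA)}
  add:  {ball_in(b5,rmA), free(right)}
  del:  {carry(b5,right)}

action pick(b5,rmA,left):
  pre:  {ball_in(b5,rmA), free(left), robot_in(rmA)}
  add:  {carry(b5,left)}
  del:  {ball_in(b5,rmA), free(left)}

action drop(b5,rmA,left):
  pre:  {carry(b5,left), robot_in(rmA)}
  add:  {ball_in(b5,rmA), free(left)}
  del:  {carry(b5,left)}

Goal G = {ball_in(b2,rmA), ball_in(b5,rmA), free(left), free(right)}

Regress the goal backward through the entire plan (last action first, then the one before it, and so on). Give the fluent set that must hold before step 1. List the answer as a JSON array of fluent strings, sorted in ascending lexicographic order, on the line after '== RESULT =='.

Work backward from the goal:
  through step 3 (drop(b5,rmA,left)): drop {ball_in(b5,rmA), free(left)}, keep {ball_in(b2,rmA), free(right)}, require {carry(b5,left), robot_in(rmA)}
    → {ball_in(b2,rmA), carry(b5,left), free(right), robot_in(rmA)}
  through step 2 (pick(b5,rmA,left)): drop {carry(b5,left)}, keep {ball_in(b2,rmA), free(right), robot_in(rmA)}, require {ball_in(b5,rmA), free(left), robot_in(rmA)}
    → {ball_in(b2,rmA), ball_in(b5,rmA), free(left), free(right), robot_in(rmA)}
  through step 1 (drop(b5,rmA,right)): drop {ball_in(b5,rmA), free(right)}, keep {ball_in(b2,rmA), free(left), robot_in(rmA)}, require {carry(b5,right), robot_in(rmA)}
    → {ball_in(b2,rmA), carry(b5,right), free(left), robot_in(rmA)}

== RESULT ==
["ball_in(b2,rmA)", "carry(b5,right)", "free(left)", "robot_in(rmA)"]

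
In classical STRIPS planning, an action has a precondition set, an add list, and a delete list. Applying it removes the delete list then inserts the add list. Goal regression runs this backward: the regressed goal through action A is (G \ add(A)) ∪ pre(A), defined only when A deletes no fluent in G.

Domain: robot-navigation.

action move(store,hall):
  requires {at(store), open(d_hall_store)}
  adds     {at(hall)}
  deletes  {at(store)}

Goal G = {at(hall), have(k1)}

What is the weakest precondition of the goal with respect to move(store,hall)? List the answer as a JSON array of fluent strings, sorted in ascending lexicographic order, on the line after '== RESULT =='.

Compute (G \ add) ∪ pre:
  G ∩ del = {}  (empty — regression defined)
  G \ add = {at(hall), have(k1)} \ {at(hall)} = {have(k1)}
  ∪ pre   = {have(k1)} ∪ {at(store), open(d_hall_store)}
          = {at(store), have(k1), open(d_hall_store)}

== RESULT ==
["at(store)", "have(k1)", "open(d_hall_store)"]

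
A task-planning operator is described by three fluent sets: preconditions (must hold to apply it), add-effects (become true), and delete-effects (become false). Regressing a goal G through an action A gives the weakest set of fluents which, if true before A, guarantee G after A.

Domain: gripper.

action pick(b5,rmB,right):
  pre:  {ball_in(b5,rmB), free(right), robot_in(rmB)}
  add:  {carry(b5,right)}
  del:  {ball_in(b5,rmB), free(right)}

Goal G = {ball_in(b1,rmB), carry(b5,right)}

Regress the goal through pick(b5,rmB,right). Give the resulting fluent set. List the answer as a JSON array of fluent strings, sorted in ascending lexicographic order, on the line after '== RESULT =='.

Compute (G \ add) ∪ pre:
  G ∩ del = {}  (empty — regression defined)
  G \ add = {ball_in(b1,rmB), carry(b5,right)} \ {carry(b5,right)} = {ball_in(b1,rmB)}
  ∪ pre   = {ball_in(b1,rmB)} ∪ {ball_in(b5,rmB), free(right), robot_in(rmB)}
          = {ball_in(b1,rmB), ball_in(b5,rmB), free(right), robot_in(rmB)}

== RESULT ==
["ball_in(b1,rmB)", "ball_in(b5,rmB)", "free(right)", "robot_in(rmB)"]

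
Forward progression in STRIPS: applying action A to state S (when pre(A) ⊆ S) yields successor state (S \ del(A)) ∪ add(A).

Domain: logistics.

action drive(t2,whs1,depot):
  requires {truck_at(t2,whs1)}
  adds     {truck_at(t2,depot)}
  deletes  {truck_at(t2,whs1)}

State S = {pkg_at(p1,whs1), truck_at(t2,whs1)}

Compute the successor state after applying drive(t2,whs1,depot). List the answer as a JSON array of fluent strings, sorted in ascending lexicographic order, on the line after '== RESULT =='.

Progress:
  pre ⊆ S: {truck_at(t2,whs1)} ⊆ S  — applicable
  S \ del = {pkg_at(p1,whs1)}
  ∪ add   = {pkg_at(p1,whs1), truck_at(t2,depot)}

== RESULT ==
["pkg_at(p1,whs1)", "truck_at(t2,depot)"]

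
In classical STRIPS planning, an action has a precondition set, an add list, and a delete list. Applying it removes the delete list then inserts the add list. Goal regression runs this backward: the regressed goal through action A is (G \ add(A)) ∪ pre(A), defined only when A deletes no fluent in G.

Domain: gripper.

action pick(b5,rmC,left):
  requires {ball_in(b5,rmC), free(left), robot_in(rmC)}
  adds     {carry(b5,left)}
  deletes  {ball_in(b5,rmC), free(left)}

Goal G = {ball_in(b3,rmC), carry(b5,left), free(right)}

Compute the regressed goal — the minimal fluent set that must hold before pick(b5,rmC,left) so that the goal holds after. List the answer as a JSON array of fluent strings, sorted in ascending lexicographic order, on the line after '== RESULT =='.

Compute (G \ add) ∪ pre:
  G ∩ del = {}  (empty — regression defined)
  G \ add = {ball_in(b3,rmC), carry(b5,left), free(right)} \ {carry(b5,left)} = {ball_in(b3,rmC), free(right)}
  ∪ pre   = {ball_in(b3,rmC), free(right)} ∪ {ball_in(b5,rmC), free(left), robot_in(rmC)}
          = {ball_in(b3,rmC), ball_in(b5,rmC), free(left), free(right), robot_in(rmC)}

== RESULT ==
["ball_in(b3,rmC)", "ball_in(b5,rmC)", "free(left)", "free(right)", "robot_in(rmC)"]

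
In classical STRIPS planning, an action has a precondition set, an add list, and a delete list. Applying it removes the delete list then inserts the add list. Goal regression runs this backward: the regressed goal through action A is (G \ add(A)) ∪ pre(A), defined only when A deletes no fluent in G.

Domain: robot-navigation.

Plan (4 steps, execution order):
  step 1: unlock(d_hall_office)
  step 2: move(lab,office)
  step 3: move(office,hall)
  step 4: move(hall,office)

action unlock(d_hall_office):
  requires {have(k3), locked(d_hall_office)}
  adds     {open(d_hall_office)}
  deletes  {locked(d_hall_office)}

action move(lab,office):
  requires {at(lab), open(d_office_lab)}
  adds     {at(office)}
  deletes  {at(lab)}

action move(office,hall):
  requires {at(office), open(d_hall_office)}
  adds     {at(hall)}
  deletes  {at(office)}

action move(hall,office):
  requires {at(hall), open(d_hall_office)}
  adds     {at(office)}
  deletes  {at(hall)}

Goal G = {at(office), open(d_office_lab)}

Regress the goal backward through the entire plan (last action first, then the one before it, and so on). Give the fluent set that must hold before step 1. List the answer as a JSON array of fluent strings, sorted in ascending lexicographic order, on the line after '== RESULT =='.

Regress step by step:
  through step 4 (move(hall,office)): drop {at(office)}, keep {open(d_office_lab)}, require {at(hall), open(d_hall_office)}
    → {at(hall), open(d_hall_office), open(d_office_lab)}
  through step 3 (move(office,hall)): drop {at(hall)}, keep {open(d_hall_office), open(d_office_lab)}, require {at(office), open(d_hall_office)}
    → {at(office), open(d_hall_office), open(d_office_lab)}
  through step 2 (move(lab,office)): drop {at(office)}, keep {open(d_hall_office), open(d_office_lab)}, require {at(lab), open(d_office_lab)}
    → {at(lab), open(d_hall_office), open(d_office_lab)}
  through step 1 (unlock(d_hall_office)): drop {open(d_hall_office)}, keep {at(lab), open(d_office_lab)}, require {have(k3), locked(d_hall_office)}
    → {at(lab), have(k3), locked(d_hall_office), open(d_office_lab)}

== RESULT ==
["at(lab)", "have(k3)", "locked(d_hall_office)", "open(d_office_lab)"]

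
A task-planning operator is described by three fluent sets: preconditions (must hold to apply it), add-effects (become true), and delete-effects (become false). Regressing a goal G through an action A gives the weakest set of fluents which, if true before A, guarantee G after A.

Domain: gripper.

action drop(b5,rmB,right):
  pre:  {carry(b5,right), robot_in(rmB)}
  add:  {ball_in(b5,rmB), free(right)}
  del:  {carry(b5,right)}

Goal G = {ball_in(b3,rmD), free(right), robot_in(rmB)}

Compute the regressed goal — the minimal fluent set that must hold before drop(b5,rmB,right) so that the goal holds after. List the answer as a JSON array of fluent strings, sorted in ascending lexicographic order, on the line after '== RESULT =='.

Compute (G \ add) ∪ pre:
  G ∩ del = {}  (empty — regression defined)
  G \ add = {ball_in(b3,rmD), free(right), robot_in(rmB)} \ {ball_in(b5,rmB), free(right)} = {ball_in(b3,rmD), robot_in(rmB)}
  ∪ pre   = {ball_in(b3,rmD), robot_in(rmB)} ∪ {carry(b5,right), robot_in(rmB)}
          = {ball_in(b3,rmD), carry(b5,right), robot_in(rmB)}

== RESULT ==
["ball_in(b3,rmD)", "carry(b5,right)", "robot_in(rmB)"]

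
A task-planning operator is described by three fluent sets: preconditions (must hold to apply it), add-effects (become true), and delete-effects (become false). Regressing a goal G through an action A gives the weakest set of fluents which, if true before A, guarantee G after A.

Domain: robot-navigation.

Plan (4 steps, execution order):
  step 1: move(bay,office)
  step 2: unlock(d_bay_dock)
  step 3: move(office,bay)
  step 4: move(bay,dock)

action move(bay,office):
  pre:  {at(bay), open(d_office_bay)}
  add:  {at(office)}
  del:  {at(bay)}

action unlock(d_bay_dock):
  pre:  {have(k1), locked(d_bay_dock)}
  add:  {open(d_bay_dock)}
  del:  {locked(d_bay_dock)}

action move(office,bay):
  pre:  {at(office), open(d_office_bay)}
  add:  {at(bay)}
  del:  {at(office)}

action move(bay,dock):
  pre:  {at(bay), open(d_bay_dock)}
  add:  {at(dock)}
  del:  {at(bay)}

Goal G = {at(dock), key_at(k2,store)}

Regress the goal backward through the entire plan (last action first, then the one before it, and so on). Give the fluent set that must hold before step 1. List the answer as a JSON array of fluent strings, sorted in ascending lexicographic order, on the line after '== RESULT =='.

Work backward from the goal:
  through step 4 (move(bay,dock)): drop {at(dock)}, keep {key_at(k2,store)}, require {at(bay), open(d_bay_dock)}
    → {at(bay), key_at(k2,store), open(d_bay_dock)}
  through step 3 (move(office,bay)): drop {at(bay)}, keep {key_at(k2,store), open(d_bay_dock)}, require {at(office), open(d_office_bay)}
    → {at(office), key_at(k2,store), open(d_bay_dock), open(d_office_bay)}
  through step 2 (unlock(d_bay_dock)): drop {open(d_bay_dock)}, keep {at(office), key_at(k2,store), open(d_office_bay)}, require {have(k1), locked(d_bay_dock)}
    → {at(office), have(k1), key_at(k2,store), locked(d_bay_dock), open(d_office_bay)}
  through step 1 (move(bay,office)): drop {at(office)}, keep {have(k1), key_at(k2,store), locked(d_bay_dock), open(d_office_bay)}, require {at(bay), open(d_office_bay)}
    → {at(bay), have(k1), key_at(k2,store), locked(d_bay_dock), open(d_office_bay)}

== RESULT ==
["at(bay)", "have(k1)", "key_at(k2,store)", "locked(d_bay_dock)", "open(d_office_bay)"]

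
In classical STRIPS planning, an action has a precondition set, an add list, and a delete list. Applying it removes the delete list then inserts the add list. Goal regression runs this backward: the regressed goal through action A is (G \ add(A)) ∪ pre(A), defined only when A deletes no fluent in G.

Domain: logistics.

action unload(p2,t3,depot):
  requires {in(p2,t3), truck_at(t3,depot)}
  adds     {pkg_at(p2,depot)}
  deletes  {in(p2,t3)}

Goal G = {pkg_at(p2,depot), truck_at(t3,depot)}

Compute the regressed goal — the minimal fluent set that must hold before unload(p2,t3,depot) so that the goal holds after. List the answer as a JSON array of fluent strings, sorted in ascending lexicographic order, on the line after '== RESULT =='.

Compute (G \ add) ∪ pre:
  G ∩ del = {}  (empty — regression defined)
  G \ add = {pkg_at(p2,depot), truck_at(t3,depot)} \ {pkg_at(p2,depot)} = {truck_at(t3,depot)}
  ∪ pre   = {truck_at(t3,depot)} ∪ {in(p2,t3), truck_at(t3,depot)}
          = {in(p2,t3), truck_at(t3,depot)}

== RESULT ==
["in(p2,t3)", "truck_at(t3,depot)"]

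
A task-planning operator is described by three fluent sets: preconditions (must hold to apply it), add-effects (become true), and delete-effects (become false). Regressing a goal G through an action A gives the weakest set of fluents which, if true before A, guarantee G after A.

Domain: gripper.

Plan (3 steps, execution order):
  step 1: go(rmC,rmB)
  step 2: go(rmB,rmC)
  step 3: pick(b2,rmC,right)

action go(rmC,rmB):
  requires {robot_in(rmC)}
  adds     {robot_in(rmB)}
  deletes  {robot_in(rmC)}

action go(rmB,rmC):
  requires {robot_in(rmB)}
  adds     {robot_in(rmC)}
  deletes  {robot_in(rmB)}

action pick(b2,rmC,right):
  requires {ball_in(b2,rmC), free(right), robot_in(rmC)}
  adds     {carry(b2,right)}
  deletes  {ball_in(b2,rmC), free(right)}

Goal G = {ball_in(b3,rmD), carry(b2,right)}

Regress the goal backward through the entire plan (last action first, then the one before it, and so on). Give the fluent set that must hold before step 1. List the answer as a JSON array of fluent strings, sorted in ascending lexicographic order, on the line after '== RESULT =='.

Work backward from the goal:
  through step 3 (pick(b2,rmC,right)): drop {carry(b2,right)}, keep {ball_in(b3,rmD)}, require {ball_in(b2,rmC), free(right), robot_in(rmC)}
    → {ball_in(b2,rmC), ball_in(b3,rmD), free(right), robot_in(rmC)}
  through step 2 (go(rmB,rmC)): drop {robot_in(rmC)}, keep {ball_in(b2,rmC), ball_in(b3,rmD), free(right)}, require {robot_in(rmB)}
    → {ball_in(b2,rmC), ball_in(b3,rmD), free(right), robot_in(rmB)}
  through step 1 (go(rmC,rmB)): drop {robot_in(rmB)}, keep {ball_in(b2,rmC), ball_in(b3,rmD), free(right)}, require {robot_in(rmC)}
    → {ball_in(b2,rmC), ball_in(b3,rmD), free(right), robot_in(rmC)}

== RESULT ==
["ball_in(b2,rmC)", "ball_in(b3,rmD)", "free(right)", "robot_in(rmC)"]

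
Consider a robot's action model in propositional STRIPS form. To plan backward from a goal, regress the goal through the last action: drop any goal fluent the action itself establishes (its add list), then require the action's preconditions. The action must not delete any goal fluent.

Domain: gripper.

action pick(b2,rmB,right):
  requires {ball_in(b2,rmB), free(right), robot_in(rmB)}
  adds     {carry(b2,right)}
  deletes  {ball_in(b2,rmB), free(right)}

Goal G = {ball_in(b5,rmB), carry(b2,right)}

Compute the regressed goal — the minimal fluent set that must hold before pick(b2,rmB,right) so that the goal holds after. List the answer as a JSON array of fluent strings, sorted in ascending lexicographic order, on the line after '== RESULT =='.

Compute (G \ add) ∪ pre:
  G ∩ del = {}  (empty — regression defined)
  G \ add = {ball_in(b5,rmB), carry(b2,right)} \ {carry(b2,right)} = {ball_in(b5,rmB)}
  ∪ pre   = {ball_in(b5,rmB)} ∪ {ball_in(b2,rmB), free(right), robot_in(rmB)}
          = {ball_in(b2,rmB), ball_in(b5,rmB), free(right), robot_in(rmB)}

== RESULT ==
["ball_in(b2,rmB)", "ball_in(b5,rmB)", "free(right)", "robot_in(rmB)"]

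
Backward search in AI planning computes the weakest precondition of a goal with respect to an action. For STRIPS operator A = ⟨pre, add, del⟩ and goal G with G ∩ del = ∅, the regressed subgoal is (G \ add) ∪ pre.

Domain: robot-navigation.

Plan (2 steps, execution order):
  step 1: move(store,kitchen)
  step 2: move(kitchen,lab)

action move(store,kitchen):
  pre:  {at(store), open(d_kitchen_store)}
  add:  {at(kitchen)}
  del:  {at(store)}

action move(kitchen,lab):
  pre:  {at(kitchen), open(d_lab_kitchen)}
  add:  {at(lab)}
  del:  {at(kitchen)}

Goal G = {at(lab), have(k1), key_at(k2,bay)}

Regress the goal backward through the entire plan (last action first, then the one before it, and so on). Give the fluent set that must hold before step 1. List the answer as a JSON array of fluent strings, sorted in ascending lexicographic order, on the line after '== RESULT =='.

Work backward from the goal:
  through step 2 (move(kitchen,lab)): drop {at(lab)}, keep {have(k1), key_at(k2,bay)}, require {at(kitchen), open(d_lab_kitchen)}
    → {at(kitchen), have(k1), key_at(k2,bay), open(d_lab_kitchen)}
  through step 1 (move(store,kitchen)): drop {at(kitchen)}, keep {have(k1), key_at(k2,bay), open(d_lab_kitchen)}, require {at(store), open(d_kitchen_store)}
    → {at(store), have(k1), key_at(k2,bay), open(d_kitchen_store), open(d_lab_kitchen)}

== RESULT ==
["at(store)", "have(k1)", "key_at(k2,bay)", "open(d_kitchen_store)", "open(d_lab_kitchen)"]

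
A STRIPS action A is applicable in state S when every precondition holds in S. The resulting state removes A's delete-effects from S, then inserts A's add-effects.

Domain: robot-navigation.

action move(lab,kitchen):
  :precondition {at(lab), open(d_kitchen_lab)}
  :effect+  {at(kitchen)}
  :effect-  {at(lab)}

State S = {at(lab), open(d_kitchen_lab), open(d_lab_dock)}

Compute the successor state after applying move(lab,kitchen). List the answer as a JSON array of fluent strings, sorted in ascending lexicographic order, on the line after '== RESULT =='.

Compute (S \ del) ∪ add:
  pre ⊆ S: {at(lab), open(d_kitchen_lab)} ⊆ S  — applicable
  S \ del = {open(d_kitchen_lab), open(d_lab_dock)}
  ∪ add   = {at(kitchen), open(d_kitchen_lab), open(d_lab_dock)}

== RESULT ==
["at(kitchen)", "open(d_kitchen_lab)", "open(d_lab_dock)"]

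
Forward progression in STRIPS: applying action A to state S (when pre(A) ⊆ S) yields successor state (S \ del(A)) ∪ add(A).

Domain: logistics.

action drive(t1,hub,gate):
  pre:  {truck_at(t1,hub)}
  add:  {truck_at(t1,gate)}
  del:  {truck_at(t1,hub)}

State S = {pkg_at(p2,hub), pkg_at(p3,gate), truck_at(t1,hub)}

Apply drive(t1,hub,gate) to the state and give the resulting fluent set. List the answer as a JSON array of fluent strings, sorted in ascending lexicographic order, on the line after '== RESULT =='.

Progress:
  pre ⊆ S: {truck_at(t1,hub)} ⊆ S  — applicable
  S \ del = {pkg_at(p2,hub), pkg_at(p3,gate)}
  ∪ add   = {pkg_at(p2,hub), pkg_at(p3,gate), truck_at(t1,gate)}

== RESULT ==
["pkg_at(p2,hub)", "pkg_at(p3,gate)", "truck_at(t1,gate)"]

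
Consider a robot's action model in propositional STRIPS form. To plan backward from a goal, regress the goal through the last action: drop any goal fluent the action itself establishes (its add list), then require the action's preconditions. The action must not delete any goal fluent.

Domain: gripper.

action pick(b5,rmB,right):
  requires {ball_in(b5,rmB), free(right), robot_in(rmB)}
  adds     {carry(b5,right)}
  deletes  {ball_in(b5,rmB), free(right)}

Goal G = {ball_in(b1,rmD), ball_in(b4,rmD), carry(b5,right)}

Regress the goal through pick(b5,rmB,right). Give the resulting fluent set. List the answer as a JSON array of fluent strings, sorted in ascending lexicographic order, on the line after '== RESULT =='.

Regress:
  G ∩ del = {}  (empty — regression defined)
  G \ add = {ball_in(b1,rmD), ball_in(b4,rmD), carry(b5,right)} \ {carry(b5,right)} = {ball_in(b1,rmD), ball_in(b4,rmD)}
  ∪ pre   = {ball_in(b1,rmD), ball_in(b4,rmD)} ∪ {ball_in(b5,rmB), free(right), robot_in(rmB)}
          = {ball_in(b1,rmD), ball_in(b4,rmD), ball_in(b5,rmB), free(right), robot_in(rmB)}

== RESULT ==
["ball_in(b1,rmD)", "ball_in(b4,rmD)", "ball_in(b5,rmB)", "free(right)", "robot_in(rmB)"]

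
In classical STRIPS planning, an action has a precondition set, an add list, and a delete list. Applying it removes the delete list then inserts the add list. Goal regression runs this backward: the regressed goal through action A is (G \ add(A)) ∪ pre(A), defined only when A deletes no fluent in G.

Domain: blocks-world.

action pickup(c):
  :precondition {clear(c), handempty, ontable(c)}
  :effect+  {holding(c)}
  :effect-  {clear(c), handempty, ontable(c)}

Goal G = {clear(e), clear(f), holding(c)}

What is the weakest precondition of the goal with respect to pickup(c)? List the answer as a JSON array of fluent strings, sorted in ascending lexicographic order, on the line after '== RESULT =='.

Regress:
  G ∩ del = {}  (empty — regression defined)
  G \ add = {clear(e), clear(f), holding(c)} \ {holding(c)} = {clear(e), clear(f)}
  ∪ pre   = {clear(e), clear(f)} ∪ {clear(c), handempty, ontable(c)}
          = {clear(c), clear(e), clear(f), handempty, ontable(c)}

== RESULT ==
["clear(c)", "clear(e)", "clear(f)", "handempty", "ontable(c)"]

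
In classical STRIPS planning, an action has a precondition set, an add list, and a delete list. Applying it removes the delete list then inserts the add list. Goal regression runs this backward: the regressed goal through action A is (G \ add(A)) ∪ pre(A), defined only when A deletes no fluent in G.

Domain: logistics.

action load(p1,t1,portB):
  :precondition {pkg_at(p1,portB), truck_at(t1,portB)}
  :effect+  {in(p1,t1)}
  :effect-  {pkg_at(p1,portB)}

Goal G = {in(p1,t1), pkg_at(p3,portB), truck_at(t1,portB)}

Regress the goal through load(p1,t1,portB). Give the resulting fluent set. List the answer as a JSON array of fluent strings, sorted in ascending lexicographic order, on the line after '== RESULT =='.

Compute (G \ add) ∪ pre:
  G ∩ del = {}  (empty — regression defined)
  G \ add = {in(p1,t1), pkg_at(p3,portB), truck_at(t1,portB)} \ {in(p1,t1)} = {pkg_at(p3,portB), truck_at(t1,portB)}
  ∪ pre   = {pkg_at(p3,portB), truck_at(t1,portB)} ∪ {pkg_at(p1,portB), truck_at(t1,portB)}
          = {pkg_at(p1,portB), pkg_at(p3,portB), truck_at(t1,portB)}

== RESULT ==
["pkg_at(p1,portB)", "pkg_at(p3,portB)", "truck_at(t1,portB)"]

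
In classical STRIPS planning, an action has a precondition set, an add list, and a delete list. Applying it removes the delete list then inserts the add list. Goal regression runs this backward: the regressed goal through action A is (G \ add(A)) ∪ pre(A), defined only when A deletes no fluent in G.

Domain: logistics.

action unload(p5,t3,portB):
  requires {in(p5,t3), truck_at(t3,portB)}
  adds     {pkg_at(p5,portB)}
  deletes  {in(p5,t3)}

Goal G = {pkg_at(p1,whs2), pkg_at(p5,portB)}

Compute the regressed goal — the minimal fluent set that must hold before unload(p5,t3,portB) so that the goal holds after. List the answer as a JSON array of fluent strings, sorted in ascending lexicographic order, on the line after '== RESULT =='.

Compute (G \ add) ∪ pre:
  G ∩ del = {}  (empty — regression defined)
  G \ add = {pkg_at(p1,whs2), pkg_at(p5,portB)} \ {pkg_at(p5,portB)} = {pkg_at(p1,whs2)}
  ∪ pre   = {pkg_at(p1,whs2)} ∪ {in(p5,t3), truck_at(t3,portB)}
          = {in(p5,t3), pkg_at(p1,whs2), truck_at(t3,portB)}

== RESULT ==
["in(p5,t3)", "pkg_at(p1,whs2)", "truck_at(t3,portB)"]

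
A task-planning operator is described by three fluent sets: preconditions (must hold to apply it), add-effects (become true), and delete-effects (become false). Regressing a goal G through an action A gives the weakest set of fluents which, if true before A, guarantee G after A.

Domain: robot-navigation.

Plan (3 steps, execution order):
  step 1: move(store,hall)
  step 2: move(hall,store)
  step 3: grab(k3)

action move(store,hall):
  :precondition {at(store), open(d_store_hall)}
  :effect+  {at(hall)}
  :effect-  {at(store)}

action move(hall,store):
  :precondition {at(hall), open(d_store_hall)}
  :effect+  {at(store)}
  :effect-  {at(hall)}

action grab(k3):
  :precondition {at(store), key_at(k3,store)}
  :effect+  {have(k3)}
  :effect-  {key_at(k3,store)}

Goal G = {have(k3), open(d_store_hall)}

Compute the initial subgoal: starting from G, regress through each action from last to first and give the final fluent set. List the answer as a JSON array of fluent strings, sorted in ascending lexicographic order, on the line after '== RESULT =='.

Work backward from the goal:
  through step 3 (grab(k3)): drop {have(k3)}, keep {open(d_store_hall)}, require {at(store), key_at(k3,store)}
    → {at(store), key_at(k3,store), open(d_store_hall)}
  through step 2 (move(hall,store)): drop {at(store)}, keep {key_at(k3,store), open(d_store_hall)}, require {at(hall), open(d_store_hall)}
    → {at(hall), key_at(k3,store), open(d_store_hall)}
  through step 1 (move(store,hall)): drop {at(hall)}, keep {key_at(k3,store), open(d_store_hall)}, require {at(store), open(d_store_hall)}
    → {at(store), key_at(k3,store), open(d_store_hall)}

== RESULT ==
["at(store)", "key_at(k3,store)", "open(d_store_hall)"]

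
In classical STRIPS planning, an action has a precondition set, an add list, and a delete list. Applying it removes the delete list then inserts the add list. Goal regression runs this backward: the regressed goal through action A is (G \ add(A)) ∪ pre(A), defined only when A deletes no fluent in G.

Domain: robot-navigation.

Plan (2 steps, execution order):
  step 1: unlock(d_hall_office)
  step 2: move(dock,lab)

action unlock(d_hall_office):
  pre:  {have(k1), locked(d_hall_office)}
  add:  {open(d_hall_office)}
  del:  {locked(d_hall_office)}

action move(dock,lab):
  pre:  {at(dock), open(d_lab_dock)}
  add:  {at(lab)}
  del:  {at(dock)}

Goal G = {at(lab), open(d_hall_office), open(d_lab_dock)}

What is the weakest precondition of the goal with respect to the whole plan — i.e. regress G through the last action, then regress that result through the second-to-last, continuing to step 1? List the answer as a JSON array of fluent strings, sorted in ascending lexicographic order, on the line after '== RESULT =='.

Work backward from the goal:
  through step 2 (move(dock,lab)): drop {at(lab)}, keep {open(d_hall_office), open(d_lab_dock)}, require {at(dock), open(d_lab_dock)}
    → {at(dock), open(d_hall_office), open(d_lab_dock)}
  through step 1 (unlock(d_hall_office)): drop {open(d_hall_office)}, keep {at(dock), open(d_lab_dock)}, require {have(k1), locked(d_hall_office)}
    → {at(dock), have(k1), locked(d_hall_office), open(d_lab_dock)}

== RESULT ==
["at(dock)", "have(k1)", "locked(d_hall_office)", "open(d_lab_dock)"]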